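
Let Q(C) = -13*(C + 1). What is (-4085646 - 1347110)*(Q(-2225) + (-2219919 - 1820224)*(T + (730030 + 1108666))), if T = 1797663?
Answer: 79814847621078401300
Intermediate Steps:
Q(C) = -13 - 13*C (Q(C) = -13*(1 + C) = -13 - 13*C)
(-4085646 - 1347110)*(Q(-2225) + (-2219919 - 1820224)*(T + (730030 + 1108666))) = (-4085646 - 1347110)*((-13 - 13*(-2225)) + (-2219919 - 1820224)*(1797663 + (730030 + 1108666))) = -5432756*((-13 + 28925) - 4040143*(1797663 + 1838696)) = -5432756*(28912 - 4040143*3636359) = -5432756*(28912 - 14691410359337) = -5432756*(-14691410330425) = 79814847621078401300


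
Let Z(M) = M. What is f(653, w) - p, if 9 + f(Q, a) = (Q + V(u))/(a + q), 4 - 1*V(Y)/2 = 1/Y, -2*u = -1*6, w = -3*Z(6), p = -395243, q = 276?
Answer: 305913097/774 ≈ 3.9524e+5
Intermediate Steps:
w = -18 (w = -3*6 = -18)
u = 3 (u = -(-1)*6/2 = -½*(-6) = 3)
V(Y) = 8 - 2/Y
f(Q, a) = -9 + (22/3 + Q)/(276 + a) (f(Q, a) = -9 + (Q + (8 - 2/3))/(a + 276) = -9 + (Q + (8 - 2*⅓))/(276 + a) = -9 + (Q + (8 - ⅔))/(276 + a) = -9 + (Q + 22/3)/(276 + a) = -9 + (22/3 + Q)/(276 + a))
f(653, w) - p = (-7430/3 + 653 - 9*(-18))/(276 - 18) - 1*(-395243) = (-7430/3 + 653 + 162)/258 + 395243 = (1/258)*(-4985/3) + 395243 = -4985/774 + 395243 = 305913097/774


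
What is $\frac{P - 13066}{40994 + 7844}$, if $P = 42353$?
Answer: $\frac{29287}{48838} \approx 0.59968$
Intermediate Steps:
$\frac{P - 13066}{40994 + 7844} = \frac{42353 - 13066}{40994 + 7844} = \frac{29287}{48838}$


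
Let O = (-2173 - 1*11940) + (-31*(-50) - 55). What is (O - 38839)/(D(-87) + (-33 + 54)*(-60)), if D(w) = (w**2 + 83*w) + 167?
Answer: 51457/745 ≈ 69.070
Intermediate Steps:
D(w) = 167 + w**2 + 83*w
O = -12618 (O = (-2173 - 11940) + (1550 - 55) = -14113 + 1495 = -12618)
(O - 38839)/(D(-87) + (-33 + 54)*(-60)) = (-12618 - 38839)/((167 + (-87)**2 + 83*(-87)) + (-33 + 54)*(-60)) = -51457/((167 + 7569 - 7221) + 21*(-60)) = -51457/(515 - 1260) = -51457/(-745) = -51457*(-1/745) = 51457/745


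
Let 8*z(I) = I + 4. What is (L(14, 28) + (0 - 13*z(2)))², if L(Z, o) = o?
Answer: 5329/16 ≈ 333.06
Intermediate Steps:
z(I) = ½ + I/8 (z(I) = (I + 4)/8 = (4 + I)/8 = ½ + I/8)
(L(14, 28) + (0 - 13*z(2)))² = (28 + (0 - 13*(½ + (⅛)*2)))² = (28 + (0 - 13*(½ + ¼)))² = (28 + (0 - 13*¾))² = (28 + (0 - 39/4))² = (28 - 39/4)² = (73/4)² = 5329/16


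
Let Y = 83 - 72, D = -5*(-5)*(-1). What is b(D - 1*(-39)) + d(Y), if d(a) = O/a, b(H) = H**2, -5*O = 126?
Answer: 10654/55 ≈ 193.71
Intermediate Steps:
O = -126/5 (O = -1/5*126 = -126/5 ≈ -25.200)
D = -25 (D = 25*(-1) = -25)
Y = 11
d(a) = -126/(5*a)
b(D - 1*(-39)) + d(Y) = (-25 - 1*(-39))**2 - 126/5/11 = (-25 + 39)**2 - 126/5*1/11 = 14**2 - 126/55 = 196 - 126/55 = 10654/55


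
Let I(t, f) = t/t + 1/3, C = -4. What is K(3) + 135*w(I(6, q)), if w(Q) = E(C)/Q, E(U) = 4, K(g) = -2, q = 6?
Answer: 403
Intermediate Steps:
I(t, f) = 4/3 (I(t, f) = 1 + 1*(⅓) = 1 + ⅓ = 4/3)
w(Q) = 4/Q
K(3) + 135*w(I(6, q)) = -2 + 135*(4/(4/3)) = -2 + 135*(4*(¾)) = -2 + 135*3 = -2 + 405 = 403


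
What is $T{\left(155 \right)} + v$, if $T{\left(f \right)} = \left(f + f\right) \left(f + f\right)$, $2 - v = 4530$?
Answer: $91572$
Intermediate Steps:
$v = -4528$ ($v = 2 - 4530 = -4528$)
$T{\left(f \right)} = 4 f^{2}$ ($T{\left(f \right)} = 2 f 2 f = 4 f^{2}$)
$T{\left(155 \right)} + v = 4 \cdot 155^{2} - 4528 = 4 \cdot 24025 - 4528 = 96100 - 4528 = 91572$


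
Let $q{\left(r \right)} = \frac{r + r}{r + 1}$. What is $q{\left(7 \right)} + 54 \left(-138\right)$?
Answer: $- \frac{29801}{4} \approx -7450.3$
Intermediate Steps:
$q{\left(r \right)} = \frac{2 r}{1 + r}$
$q{\left(7 \right)} + 54 \left(-138\right) = 2 \cdot 7 \frac{1}{1 + 7} + 54 \left(-138\right) = 2 \cdot 7 \cdot \frac{1}{8} - 7452 = \frac{7}{4} - 7452 = - \frac{29801}{4}$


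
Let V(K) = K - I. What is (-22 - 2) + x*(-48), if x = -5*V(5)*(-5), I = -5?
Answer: -12024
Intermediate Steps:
V(K) = 5 + K (V(K) = K - 1*(-5) = K + 5 = 5 + K)
x = 250 (x = -5*(5 + 5)*(-5) = -5*10*(-5) = -50*(-5) = 250)
(-22 - 2) + x*(-48) = (-22 - 2) + 250*(-48) = -24 - 12000 = -12024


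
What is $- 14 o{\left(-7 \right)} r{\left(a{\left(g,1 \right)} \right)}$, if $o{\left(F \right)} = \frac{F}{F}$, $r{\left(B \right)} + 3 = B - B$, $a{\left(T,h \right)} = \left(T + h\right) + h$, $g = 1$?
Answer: $42$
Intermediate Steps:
$a{\left(T,h \right)} = T + 2 h$
$r{\left(B \right)} = -3$ ($r{\left(B \right)} = -3 + \left(B - B\right) = -3 + 0 = -3$)
$o{\left(F \right)} = 1$
$- 14 o{\left(-7 \right)} r{\left(a{\left(g,1 \right)} \right)} = \left(-14\right) 1 \left(-3\right) = \left(-14\right) \left(-3\right) = 42$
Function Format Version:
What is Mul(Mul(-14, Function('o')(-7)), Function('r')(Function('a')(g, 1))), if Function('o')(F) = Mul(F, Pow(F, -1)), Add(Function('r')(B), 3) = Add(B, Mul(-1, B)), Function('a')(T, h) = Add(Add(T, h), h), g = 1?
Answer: 42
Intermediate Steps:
Function('a')(T, h) = Add(T, Mul(2, h))
Function('r')(B) = -3 (Function('r')(B) = Add(-3, Add(B, Mul(-1, B))) = Add(-3, 0) = -3)
Function('o')(F) = 1
Mul(Mul(-14, Function('o')(-7)), Function('r')(Function('a')(g, 1))) = Mul(Mul(-14, 1), -3) = Mul(-14, -3) = 42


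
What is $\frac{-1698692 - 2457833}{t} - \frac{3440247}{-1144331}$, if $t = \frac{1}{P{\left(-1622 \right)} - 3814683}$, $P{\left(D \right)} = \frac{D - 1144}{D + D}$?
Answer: $\frac{29430068088716253460959}{1856104882} \approx 1.5856 \cdot 10^{13}$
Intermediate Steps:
$P{\left(D \right)} = \frac{-1144 + D}{2 D}$
$t = - \frac{1622}{6187414443}$ ($t = \frac{1}{\frac{-1144 - 1622}{2 \left(-1622\right)} - 3814683} = \frac{1}{\frac{1}{2} \left(- \frac{1}{1622}\right) \left(-2766\right) - 3814683} = \frac{1}{\frac{1383}{1622} - 3814683} = \frac{1}{- \frac{6187414443}{1622}} = - \frac{1622}{6187414443} \approx -2.6215 \cdot 10^{-7}$)
$\frac{-1698692 - 2457833}{t} - \frac{3440247}{-1144331} = \frac{-1698692 - 2457833}{- \frac{1622}{6187414443}} - \frac{3440247}{-1144331} = \left(-4156525\right) \left(- \frac{6187414443}{1622}\right) - - \frac{3440247}{1144331} = \frac{25718142817690575}{1622} + \frac{3440247}{1144331} = \frac{29430068088716253460959}{1856104882}$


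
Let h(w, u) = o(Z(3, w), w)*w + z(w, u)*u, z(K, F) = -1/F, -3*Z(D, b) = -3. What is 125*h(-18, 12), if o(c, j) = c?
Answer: -2375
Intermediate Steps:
Z(D, b) = 1 (Z(D, b) = -⅓*(-3) = 1)
h(w, u) = -1 + w (h(w, u) = 1*w + (-1/u)*u = w - 1 = -1 + w)
125*h(-18, 12) = 125*(-1 - 18) = 125*(-19) = -2375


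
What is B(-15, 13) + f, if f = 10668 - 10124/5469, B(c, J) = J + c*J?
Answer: 57337810/5469 ≈ 10484.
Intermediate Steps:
B(c, J) = J + J*c
f = 58333168/5469 (f = 10668 - 10124*1/5469 = 10668 - 10124/5469 = 58333168/5469 ≈ 10666.)
B(-15, 13) + f = 13*(1 - 15) + 58333168/5469 = 13*(-14) + 58333168/5469 = -182 + 58333168/5469 = 57337810/5469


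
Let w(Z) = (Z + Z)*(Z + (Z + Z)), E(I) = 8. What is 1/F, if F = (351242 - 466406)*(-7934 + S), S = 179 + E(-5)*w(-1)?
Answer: 1/887568948 ≈ 1.1267e-9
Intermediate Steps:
w(Z) = 6*Z² (w(Z) = (2*Z)*(Z + 2*Z) = (2*Z)*(3*Z) = 6*Z²)
S = 227 (S = 179 + 8*(6*(-1)²) = 179 + 8*(6*1) = 179 + 8*6 = 179 + 48 = 227)
F = 887568948 (F = (351242 - 466406)*(-7934 + 227) = -115164*(-7707) = 887568948)
1/F = 1/887568948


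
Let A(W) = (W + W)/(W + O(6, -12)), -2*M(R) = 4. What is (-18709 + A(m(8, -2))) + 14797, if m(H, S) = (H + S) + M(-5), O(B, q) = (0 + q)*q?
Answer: -144742/37 ≈ -3911.9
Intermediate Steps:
M(R) = -2 (M(R) = -½*4 = -2)
O(B, q) = q² (O(B, q) = q*q = q²)
m(H, S) = -2 + H + S (m(H, S) = (H + S) - 2 = -2 + H + S)
A(W) = 2*W/(144 + W) (A(W) = (W + W)/(W + (-12)²) = (2*W)/(W + 144) = (2*W)/(144 + W) = 2*W/(144 + W))
(-18709 + A(m(8, -2))) + 14797 = (-18709 + 2*(-2 + 8 - 2)/(144 + (-2 + 8 - 2))) + 14797 = (-18709 + 2*4/(144 + 4)) + 14797 = (-18709 + 2*4/148) + 14797 = (-18709 + 2*4*(1/148)) + 14797 = (-18709 + 2/37) + 14797 = -692231/37 + 14797 = -144742/37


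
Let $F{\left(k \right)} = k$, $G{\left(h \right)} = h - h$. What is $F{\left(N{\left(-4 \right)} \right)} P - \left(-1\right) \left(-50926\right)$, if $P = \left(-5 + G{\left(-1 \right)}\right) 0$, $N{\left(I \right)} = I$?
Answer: $-50926$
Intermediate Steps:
$G{\left(h \right)} = 0$
$P = 0$ ($P = \left(-5 + 0\right) 0 = \left(-5\right) 0 = 0$)
$F{\left(N{\left(-4 \right)} \right)} P - \left(-1\right) \left(-50926\right) = \left(-4\right) 0 - \left(-1\right) \left(-50926\right) = 0 - 50926 = -50926$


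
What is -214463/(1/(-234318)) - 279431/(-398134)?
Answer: 20007245251936787/398134 ≈ 5.0253e+10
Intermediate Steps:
-214463/(1/(-234318)) - 279431/(-398134) = -214463/(-1/234318) - 279431*(-1/398134) = -214463*(-234318) + 279431/398134 = 50252541234 + 279431/398134 = 20007245251936787/398134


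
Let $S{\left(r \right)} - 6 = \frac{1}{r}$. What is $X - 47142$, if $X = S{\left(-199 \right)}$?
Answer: $- \frac{9380065}{199} \approx -47136.0$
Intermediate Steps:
$S{\left(r \right)} = 6 + \frac{1}{r}$
$X = \frac{1193}{199}$ ($X = 6 + \frac{1}{-199} = 6 - \frac{1}{199} = \frac{1193}{199} \approx 5.995$)
$X - 47142 = \frac{1193}{199} - 47142 = - \frac{9380065}{199}$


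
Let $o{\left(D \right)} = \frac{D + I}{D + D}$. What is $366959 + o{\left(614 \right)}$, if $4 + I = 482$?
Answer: $\frac{112656686}{307} \approx 3.6696 \cdot 10^{5}$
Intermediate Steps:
$I = 478$ ($I = -4 + 482 = 478$)
$o{\left(D \right)} = \frac{478 + D}{2 D}$ ($o{\left(D \right)} = \frac{D + 478}{D + D} = \frac{478 + D}{2 D}$)
$366959 + o{\left(614 \right)} = 366959 + \frac{478 + 614}{2 \cdot 614} = 366959 + \frac{1}{2} \cdot \frac{1}{614} \cdot 1092 = 366959 + \frac{273}{307} = \frac{112656686}{307}$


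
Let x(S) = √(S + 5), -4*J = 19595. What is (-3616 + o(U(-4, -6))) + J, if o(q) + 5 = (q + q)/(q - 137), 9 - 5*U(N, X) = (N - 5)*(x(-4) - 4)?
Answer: -23957393/2812 ≈ -8519.7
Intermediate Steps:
J = -19595/4 (J = -¼*19595 = -19595/4 ≈ -4898.8)
x(S) = √(5 + S)
U(N, X) = -6/5 + 3*N/5 (U(N, X) = 9/5 - (N - 5)*(√(5 - 4) - 4)/5 = 9/5 - (-5 + N)*(√1 - 4)/5 = 9/5 - (-5 + N)*(1 - 4)/5 = 9/5 - (-5 + N)*(-3)/5 = 9/5 - (15 - 3*N)/5 = 9/5 + (-3 + 3*N/5) = -6/5 + 3*N/5)
o(q) = -5 + 2*q/(-137 + q) (o(q) = -5 + (q + q)/(q - 137) = -5 + (2*q)/(-137 + q) = -5 + 2*q/(-137 + q))
(-3616 + o(U(-4, -6))) + J = (-3616 + (685 - 3*(-6/5 + (⅗)*(-4)))/(-137 + (-6/5 + (⅗)*(-4)))) - 19595/4 = (-3616 + (685 - 3*(-6/5 - 12/5))/(-137 + (-6/5 - 12/5))) - 19595/4 = (-3616 + (685 - 3*(-18/5))/(-137 - 18/5)) - 19595/4 = (-3616 + (685 + 54/5)/(-703/5)) - 19595/4 = (-3616 - 5/703*3479/5) - 19595/4 = (-3616 - 3479/703) - 19595/4 = -2545527/703 - 19595/4 = -23957393/2812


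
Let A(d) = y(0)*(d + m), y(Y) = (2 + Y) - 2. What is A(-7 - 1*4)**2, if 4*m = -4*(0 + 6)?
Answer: 0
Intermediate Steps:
m = -6 (m = (-4*(0 + 6))/4 = (-4*6)/4 = (1/4)*(-24) = -6)
y(Y) = Y
A(d) = 0 (A(d) = 0*(d - 6) = 0*(-6 + d) = 0)
A(-7 - 1*4)**2 = 0**2 = 0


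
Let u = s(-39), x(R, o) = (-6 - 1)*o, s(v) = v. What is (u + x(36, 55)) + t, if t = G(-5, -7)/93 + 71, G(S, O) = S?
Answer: -32834/93 ≈ -353.05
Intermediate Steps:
x(R, o) = -7*o
u = -39
t = 6598/93 (t = -5/93 + 71 = 6598/93 ≈ 70.946)
(u + x(36, 55)) + t = (-39 - 7*55) + 6598/93 = (-39 - 385) + 6598/93 = -424 + 6598/93 = -32834/93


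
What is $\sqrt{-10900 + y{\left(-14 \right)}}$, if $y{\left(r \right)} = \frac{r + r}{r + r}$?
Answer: $3 i \sqrt{1211} \approx 104.4 i$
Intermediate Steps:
$y{\left(r \right)} = 1$ ($y{\left(r \right)} = \frac{2 r}{2 r} = 2 r \frac{1}{2 r} = 1$)
$\sqrt{-10900 + y{\left(-14 \right)}} = \sqrt{-10900 + 1} = \sqrt{-10899} = 3 i \sqrt{1211}$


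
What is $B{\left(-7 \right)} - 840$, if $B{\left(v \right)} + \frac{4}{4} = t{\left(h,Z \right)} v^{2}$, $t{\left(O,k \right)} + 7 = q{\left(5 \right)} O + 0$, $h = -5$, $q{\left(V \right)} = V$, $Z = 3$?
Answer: $-2409$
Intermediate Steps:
$t{\left(O,k \right)} = -7 + 5 O$ ($t{\left(O,k \right)} = -7 + \left(5 O + 0\right) = -7 + 5 O$)
$B{\left(v \right)} = -1 - 32 v^{2}$ ($B{\left(v \right)} = -1 + \left(-7 + 5 \left(-5\right)\right) v^{2} = -1 + \left(-7 - 25\right) v^{2} = -1 - 32 v^{2}$)
$B{\left(-7 \right)} - 840 = \left(-1 - 32 \left(-7\right)^{2}\right) - 840 = \left(-1 - 1568\right) - 840 = -1569 - 840 = -2409$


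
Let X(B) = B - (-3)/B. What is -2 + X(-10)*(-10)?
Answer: 101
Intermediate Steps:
X(B) = B + 3/B
-2 + X(-10)*(-10) = -2 + (-10 + 3/(-10))*(-10) = -2 + (-10 + 3*(-1/10))*(-10) = -2 + (-10 - 3/10)*(-10) = -2 - 103/10*(-10) = -2 + 103 = 101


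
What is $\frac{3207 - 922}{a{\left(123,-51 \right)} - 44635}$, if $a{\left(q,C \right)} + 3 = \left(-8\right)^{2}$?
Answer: $- \frac{2285}{44574} \approx -0.051263$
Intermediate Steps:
$a{\left(q,C \right)} = 61$ ($a{\left(q,C \right)} = -3 + \left(-8\right)^{2} = -3 + 64 = 61$)
$\frac{3207 - 922}{a{\left(123,-51 \right)} - 44635} = \frac{3207 - 922}{61 - 44635} = \frac{2285}{-44574} = 2285 \left(- \frac{1}{44574}\right) = - \frac{2285}{44574}$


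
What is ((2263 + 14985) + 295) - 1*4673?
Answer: 12870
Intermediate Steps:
((2263 + 14985) + 295) - 1*4673 = (17248 + 295) - 4673 = 17543 - 4673 = 12870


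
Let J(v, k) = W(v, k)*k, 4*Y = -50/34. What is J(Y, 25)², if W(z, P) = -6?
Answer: 22500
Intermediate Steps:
Y = -25/68 (Y = (-50/34)/4 = (-50*1/34)/4 = (¼)*(-25/17) = -25/68 ≈ -0.36765)
J(v, k) = -6*k
J(Y, 25)² = (-6*25)² = (-150)² = 22500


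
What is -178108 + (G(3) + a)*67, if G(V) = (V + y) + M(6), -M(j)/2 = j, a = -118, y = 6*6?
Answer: -184205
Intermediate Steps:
y = 36
M(j) = -2*j
G(V) = 24 + V (G(V) = (V + 36) - 2*6 = (36 + V) - 12 = 24 + V)
-178108 + (G(3) + a)*67 = -178108 + ((24 + 3) - 118)*67 = -178108 + (27 - 118)*67 = -178108 - 91*67 = -178108 - 6097 = -184205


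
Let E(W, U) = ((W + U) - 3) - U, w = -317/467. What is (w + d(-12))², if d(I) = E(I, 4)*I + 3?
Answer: 7249500736/218089 ≈ 33241.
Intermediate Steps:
w = -317/467 (w = -317*1/467 = -317/467 ≈ -0.67880)
E(W, U) = -3 + W (E(W, U) = ((U + W) - 3) - U = (-3 + U + W) - U = -3 + W)
d(I) = 3 + I*(-3 + I) (d(I) = (-3 + I)*I + 3 = I*(-3 + I) + 3 = 3 + I*(-3 + I))
(w + d(-12))² = (-317/467 + (3 - 12*(-3 - 12)))² = (-317/467 + (3 - 12*(-15)))² = (-317/467 + (3 + 180))² = (-317/467 + 183)² = (85144/467)² = 7249500736/218089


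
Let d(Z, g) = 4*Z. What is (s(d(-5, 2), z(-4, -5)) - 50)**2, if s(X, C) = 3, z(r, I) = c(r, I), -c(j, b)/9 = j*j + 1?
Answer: 2209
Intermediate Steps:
c(j, b) = -9 - 9*j**2 (c(j, b) = -9*(j*j + 1) = -9*(j**2 + 1) = -9*(1 + j**2) = -9 - 9*j**2)
z(r, I) = -9 - 9*r**2
(s(d(-5, 2), z(-4, -5)) - 50)**2 = (3 - 50)**2 = (-47)**2 = 2209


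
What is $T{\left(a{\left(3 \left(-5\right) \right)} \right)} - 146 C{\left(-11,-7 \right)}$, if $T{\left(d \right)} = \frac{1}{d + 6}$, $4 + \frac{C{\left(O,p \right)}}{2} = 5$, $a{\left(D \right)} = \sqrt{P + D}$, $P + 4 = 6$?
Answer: $\frac{- 292 \sqrt{13} + 1751 i}{\sqrt{13} - 6 i} \approx -291.88 - 0.073583 i$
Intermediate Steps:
$P = 2$ ($P = -4 + 6 = 2$)
$a{\left(D \right)} = \sqrt{2 + D}$
$C{\left(O,p \right)} = 2$ ($C{\left(O,p \right)} = -8 + 2 \cdot 5 = -8 + 10 = 2$)
$T{\left(d \right)} = \frac{1}{6 + d}$
$T{\left(a{\left(3 \left(-5\right) \right)} \right)} - 146 C{\left(-11,-7 \right)} = \frac{1}{6 + \sqrt{2 + 3 \left(-5\right)}} - 292 = \frac{1}{6 + \sqrt{2 - 15}} - 292 = \frac{1}{6 + \sqrt{-13}} - 292 = \frac{1}{6 + i \sqrt{13}} - 292 = -292 + \frac{1}{6 + i \sqrt{13}}$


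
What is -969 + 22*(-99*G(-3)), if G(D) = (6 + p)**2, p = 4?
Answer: -218769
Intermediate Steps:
G(D) = 100 (G(D) = (6 + 4)**2 = 10**2 = 100)
-969 + 22*(-99*G(-3)) = -969 + 22*(-99*100) = -969 + 22*(-9900) = -969 - 217800 = -218769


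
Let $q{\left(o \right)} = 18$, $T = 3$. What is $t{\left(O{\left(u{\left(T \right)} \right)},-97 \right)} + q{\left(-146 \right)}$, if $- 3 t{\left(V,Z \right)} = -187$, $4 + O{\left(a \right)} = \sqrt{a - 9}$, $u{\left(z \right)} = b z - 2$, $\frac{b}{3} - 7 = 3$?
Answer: $\frac{241}{3} \approx 80.333$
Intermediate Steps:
$b = 30$ ($b = 21 + 3 \cdot 3 = 21 + 9 = 30$)
$u{\left(z \right)} = -2 + 30 z$ ($u{\left(z \right)} = 30 z - 2 = -2 + 30 z$)
$O{\left(a \right)} = -4 + \sqrt{-9 + a}$ ($O{\left(a \right)} = -4 + \sqrt{a - 9} = -4 + \sqrt{-9 + a}$)
$t{\left(V,Z \right)} = \frac{187}{3}$ ($t{\left(V,Z \right)} = \left(- \frac{1}{3}\right) \left(-187\right) = \frac{187}{3}$)
$t{\left(O{\left(u{\left(T \right)} \right)},-97 \right)} + q{\left(-146 \right)} = \frac{187}{3} + 18 = \frac{241}{3}$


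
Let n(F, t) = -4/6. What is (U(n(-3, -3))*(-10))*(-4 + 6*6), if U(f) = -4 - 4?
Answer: 2560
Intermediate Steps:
n(F, t) = -⅔ (n(F, t) = -4*⅙ = -⅔)
U(f) = -8
(U(n(-3, -3))*(-10))*(-4 + 6*6) = (-8*(-10))*(-4 + 6*6) = 80*(-4 + 36) = 80*32 = 2560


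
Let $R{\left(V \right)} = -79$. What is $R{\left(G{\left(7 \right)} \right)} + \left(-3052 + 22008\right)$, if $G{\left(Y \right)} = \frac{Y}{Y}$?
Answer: $18877$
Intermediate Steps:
$G{\left(Y \right)} = 1$
$R{\left(G{\left(7 \right)} \right)} + \left(-3052 + 22008\right) = -79 + \left(-3052 + 22008\right) = -79 + 18956 = 18877$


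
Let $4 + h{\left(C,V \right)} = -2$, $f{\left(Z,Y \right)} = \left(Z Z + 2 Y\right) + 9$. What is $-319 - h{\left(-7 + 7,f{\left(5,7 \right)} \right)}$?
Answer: $-313$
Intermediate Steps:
$f{\left(Z,Y \right)} = 9 + Z^{2} + 2 Y$ ($f{\left(Z,Y \right)} = \left(Z^{2} + 2 Y\right) + 9 = 9 + Z^{2} + 2 Y$)
$h{\left(C,V \right)} = -6$ ($h{\left(C,V \right)} = -4 - 2 = -6$)
$-319 - h{\left(-7 + 7,f{\left(5,7 \right)} \right)} = -319 - -6 = -319 + 6 = -313$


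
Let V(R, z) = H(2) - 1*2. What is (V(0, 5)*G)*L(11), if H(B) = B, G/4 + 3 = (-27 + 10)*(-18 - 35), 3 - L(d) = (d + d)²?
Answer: 0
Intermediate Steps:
L(d) = 3 - 4*d² (L(d) = 3 - (d + d)² = 3 - (2*d)² = 3 - 4*d²)
G = 3592 (G = -12 + 4*((-27 + 10)*(-18 - 35)) = -12 + 4*(-17*(-53)) = -12 + 4*901 = -12 + 3604 = 3592)
V(R, z) = 0 (V(R, z) = 2 - 1*2 = 2 - 2 = 0)
(V(0, 5)*G)*L(11) = (0*3592)*(3 - 4*11²) = 0*(3 - 4*121) = 0*(3 - 484) = 0*(-481) = 0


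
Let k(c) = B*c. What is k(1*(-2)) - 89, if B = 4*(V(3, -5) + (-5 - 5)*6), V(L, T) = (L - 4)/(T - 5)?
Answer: 1951/5 ≈ 390.20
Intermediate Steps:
V(L, T) = (-4 + L)/(-5 + T)
B = -1198/5 (B = 4*((-4 + 3)/(-5 - 5) + (-5 - 5)*6) = 4*(-1/(-10) - 10*6) = 4*(-⅒*(-1) - 60) = 4*(⅒ - 60) = 4*(-599/10) = -1198/5 ≈ -239.60)
k(c) = -1198*c/5
k(1*(-2)) - 89 = -1198*(-2)/5 - 89 = -1198/5*(-2) - 89 = 2396/5 - 89 = 1951/5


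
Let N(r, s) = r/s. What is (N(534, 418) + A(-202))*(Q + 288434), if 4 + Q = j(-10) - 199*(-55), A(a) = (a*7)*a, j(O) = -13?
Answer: 17870869320878/209 ≈ 8.5507e+10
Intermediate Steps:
A(a) = 7*a² (A(a) = (7*a)*a = 7*a²)
Q = 10928 (Q = -4 + (-13 - 199*(-55)) = -4 + (-13 + 10945) = -4 + 10932 = 10928)
(N(534, 418) + A(-202))*(Q + 288434) = (534/418 + 7*(-202)²)*(10928 + 288434) = (534*(1/418) + 7*40804)*299362 = (267/209 + 285628)*299362 = (59696519/209)*299362 = 17870869320878/209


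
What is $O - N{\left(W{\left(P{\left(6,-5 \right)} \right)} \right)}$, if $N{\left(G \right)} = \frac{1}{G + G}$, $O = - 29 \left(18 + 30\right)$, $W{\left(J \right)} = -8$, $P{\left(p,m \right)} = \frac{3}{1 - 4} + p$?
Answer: $- \frac{22271}{16} \approx -1391.9$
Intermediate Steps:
$P{\left(p,m \right)} = -1 + p$ ($P{\left(p,m \right)} = \frac{3}{-3} + p = 3 \left(- \frac{1}{3}\right) + p = -1 + p$)
$O = -1392$ ($O = \left(-29\right) 48 = -1392$)
$N{\left(G \right)} = \frac{1}{2 G}$
$O - N{\left(W{\left(P{\left(6,-5 \right)} \right)} \right)} = -1392 - \frac{1}{2 \left(-8\right)} = -1392 - \frac{1}{2} \left(- \frac{1}{8}\right) = -1392 - - \frac{1}{16} = -1392 + \frac{1}{16} = - \frac{22271}{16}$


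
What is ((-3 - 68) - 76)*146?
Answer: -21462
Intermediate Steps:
((-3 - 68) - 76)*146 = (-71 - 76)*146 = -147*146 = -21462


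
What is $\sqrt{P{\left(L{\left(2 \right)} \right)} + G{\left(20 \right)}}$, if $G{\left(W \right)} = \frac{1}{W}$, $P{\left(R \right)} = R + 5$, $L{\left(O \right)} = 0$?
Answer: $\frac{\sqrt{505}}{10} \approx 2.2472$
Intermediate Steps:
$P{\left(R \right)} = 5 + R$
$\sqrt{P{\left(L{\left(2 \right)} \right)} + G{\left(20 \right)}} = \sqrt{\left(5 + 0\right) + \frac{1}{20}} = \sqrt{5 + \frac{1}{20}} = \sqrt{\frac{101}{20}} = \frac{\sqrt{505}}{10}$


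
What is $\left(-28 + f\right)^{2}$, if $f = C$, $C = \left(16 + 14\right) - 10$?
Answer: $64$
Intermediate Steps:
$C = 20$ ($C = 30 - 10 = 20$)
$f = 20$
$\left(-28 + f\right)^{2} = \left(-28 + 20\right)^{2} = \left(-8\right)^{2} = 64$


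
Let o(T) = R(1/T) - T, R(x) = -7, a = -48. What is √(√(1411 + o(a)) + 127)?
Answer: √(127 + 22*√3) ≈ 12.849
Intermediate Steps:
o(T) = -7 - T
√(√(1411 + o(a)) + 127) = √(√(1411 + (-7 - 1*(-48))) + 127) = √(√(1411 + (-7 + 48)) + 127) = √(√(1411 + 41) + 127) = √(√1452 + 127) = √(22*√3 + 127) = √(127 + 22*√3)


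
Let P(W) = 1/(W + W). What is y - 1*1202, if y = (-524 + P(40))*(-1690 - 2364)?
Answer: 84921733/40 ≈ 2.1230e+6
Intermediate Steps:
P(W) = 1/(2*W)
y = 84969813/40 (y = (-524 + (½)/40)*(-1690 - 2364) = (-524 + (½)*(1/40))*(-4054) = (-524 + 1/80)*(-4054) = -41919/80*(-4054) = 84969813/40 ≈ 2.1242e+6)
y - 1*1202 = 84969813/40 - 1*1202 = 84969813/40 - 1202 = 84921733/40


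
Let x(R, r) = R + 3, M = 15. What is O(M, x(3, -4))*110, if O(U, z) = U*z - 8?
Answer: 9020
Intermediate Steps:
x(R, r) = 3 + R
O(U, z) = -8 + U*z
O(M, x(3, -4))*110 = (-8 + 15*(3 + 3))*110 = (-8 + 15*6)*110 = (-8 + 90)*110 = 82*110 = 9020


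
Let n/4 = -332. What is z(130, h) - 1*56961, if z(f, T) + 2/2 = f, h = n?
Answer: -56832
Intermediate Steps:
n = -1328 (n = 4*(-332) = -1328)
h = -1328
z(f, T) = -1 + f
z(130, h) - 1*56961 = (-1 + 130) - 1*56961 = 129 - 56961 = -56832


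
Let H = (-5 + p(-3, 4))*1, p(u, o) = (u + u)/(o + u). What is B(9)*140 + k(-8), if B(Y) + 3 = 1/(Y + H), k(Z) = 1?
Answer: -489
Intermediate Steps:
p(u, o) = 2*u/(o + u) (p(u, o) = (2*u)/(o + u) = 2*u/(o + u))
H = -11 (H = (-5 + 2*(-3)/(4 - 3))*1 = (-5 + 2*(-3)/1)*1 = (-5 + 2*(-3)*1)*1 = (-5 - 6)*1 = -11*1 = -11)
B(Y) = -3 + 1/(-11 + Y) (B(Y) = -3 + 1/(Y - 11) = -3 + 1/(-11 + Y))
B(9)*140 + k(-8) = ((-34 + 3*9)/(11 - 1*9))*140 + 1 = ((-34 + 27)/(11 - 9))*140 + 1 = (-7/2)*140 + 1 = ((½)*(-7))*140 + 1 = -7/2*140 + 1 = -490 + 1 = -489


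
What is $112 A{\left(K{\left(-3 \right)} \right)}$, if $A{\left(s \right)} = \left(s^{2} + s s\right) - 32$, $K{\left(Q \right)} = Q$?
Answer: $-1568$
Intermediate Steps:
$A{\left(s \right)} = -32 + 2 s^{2}$ ($A{\left(s \right)} = \left(s^{2} + s^{2}\right) - 32 = 2 s^{2} - 32 = -32 + 2 s^{2}$)
$112 A{\left(K{\left(-3 \right)} \right)} = 112 \left(-32 + 2 \left(-3\right)^{2}\right) = 112 \left(-32 + 2 \cdot 9\right) = 112 \left(-32 + 18\right) = 112 \left(-14\right) = -1568$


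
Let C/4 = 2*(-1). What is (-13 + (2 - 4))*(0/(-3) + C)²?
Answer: -960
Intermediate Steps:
C = -8 (C = 4*(2*(-1)) = 4*(-2) = -8)
(-13 + (2 - 4))*(0/(-3) + C)² = (-13 + (2 - 4))*(0/(-3) - 8)² = (-13 - 2)*(0*(-⅓) - 8)² = -15*(0 - 8)² = -15*(-8)² = -15*64 = -960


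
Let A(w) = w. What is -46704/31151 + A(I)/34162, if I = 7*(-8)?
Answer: -798623252/532090231 ≈ -1.5009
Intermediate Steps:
I = -56
-46704/31151 + A(I)/34162 = -46704/31151 - 56/34162 = -46704*1/31151 - 56*1/34162 = -46704/31151 - 28/17081 = -798623252/532090231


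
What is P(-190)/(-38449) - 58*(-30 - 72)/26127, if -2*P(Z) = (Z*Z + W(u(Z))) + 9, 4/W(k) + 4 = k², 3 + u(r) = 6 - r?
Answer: 5786831852467/8314383627030 ≈ 0.69600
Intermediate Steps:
u(r) = 3 - r (u(r) = -3 + (6 - r) = 3 - r)
W(k) = 4/(-4 + k²)
P(Z) = -9/2 - 2/(-4 + (3 - Z)²) - Z²/2 (P(Z) = -((Z*Z + 4/(-4 + (3 - Z)²)) + 9)/2 = -((Z² + 4/(-4 + (3 - Z)²)) + 9)/2 = -(9 + Z² + 4/(-4 + (3 - Z)²))/2 = -9/2 - 2/(-4 + (3 - Z)²) - Z²/2)
P(-190)/(-38449) - 58*(-30 - 72)/26127 = ((-4 + (-9 - 1*(-190)²)*(-4 + (-3 - 190)²))/(2*(-4 + (-3 - 190)²)))/(-38449) - 58*(-30 - 72)/26127 = ((-4 + (-9 - 1*36100)*(-4 + (-193)²))/(2*(-4 + (-193)²)))*(-1/38449) - 58*(-102)*(1/26127) = ((-4 + (-9 - 36100)*(-4 + 37249))/(2*(-4 + 37249)))*(-1/38449) + 5916*(1/26127) = ((½)*(-4 - 36109*37245)/37245)*(-1/38449) + 1972/8709 = ((½)*(1/37245)*(-4 - 1344879705))*(-1/38449) + 1972/8709 = ((½)*(1/37245)*(-1344879709))*(-1/38449) + 1972/8709 = -1344879709/74490*(-1/38449) + 1972/8709 = 1344879709/2864066010 + 1972/8709 = 5786831852467/8314383627030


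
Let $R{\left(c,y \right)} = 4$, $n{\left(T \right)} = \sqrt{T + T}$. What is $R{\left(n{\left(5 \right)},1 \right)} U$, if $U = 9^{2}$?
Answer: $324$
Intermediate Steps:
$n{\left(T \right)} = \sqrt{2} \sqrt{T}$ ($n{\left(T \right)} = \sqrt{2 T} = \sqrt{2} \sqrt{T}$)
$U = 81$
$R{\left(n{\left(5 \right)},1 \right)} U = 4 \cdot 81 = 324$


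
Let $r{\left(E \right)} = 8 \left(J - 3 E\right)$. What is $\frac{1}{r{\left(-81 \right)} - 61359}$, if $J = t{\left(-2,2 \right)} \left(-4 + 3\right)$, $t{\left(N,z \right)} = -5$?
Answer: $- \frac{1}{59375} \approx -1.6842 \cdot 10^{-5}$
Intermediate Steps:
$J = 5$ ($J = - 5 \left(-4 + 3\right) = \left(-5\right) \left(-1\right) = 5$)
$r{\left(E \right)} = 40 - 24 E$ ($r{\left(E \right)} = 8 \left(5 - 3 E\right) = 40 - 24 E$)
$\frac{1}{r{\left(-81 \right)} - 61359} = \frac{1}{\left(40 - -1944\right) - 61359} = \frac{1}{\left(40 + 1944\right) - 61359} = \frac{1}{1984 - 61359} = \frac{1}{-59375} = - \frac{1}{59375}$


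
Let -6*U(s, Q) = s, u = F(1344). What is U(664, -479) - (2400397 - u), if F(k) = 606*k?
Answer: -4758131/3 ≈ -1.5860e+6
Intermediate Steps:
u = 814464 (u = 606*1344 = 814464)
U(s, Q) = -s/6
U(664, -479) - (2400397 - u) = -⅙*664 - (2400397 - 1*814464) = -332/3 - (2400397 - 814464) = -332/3 - 1*1585933 = -332/3 - 1585933 = -4758131/3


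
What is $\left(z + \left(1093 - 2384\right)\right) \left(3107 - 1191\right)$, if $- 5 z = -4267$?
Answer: $- \frac{4192208}{5} \approx -8.3844 \cdot 10^{5}$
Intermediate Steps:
$z = \frac{4267}{5}$ ($z = \left(- \frac{1}{5}\right) \left(-4267\right) = \frac{4267}{5} \approx 853.4$)
$\left(z + \left(1093 - 2384\right)\right) \left(3107 - 1191\right) = \left(\frac{4267}{5} + \left(1093 - 2384\right)\right) \left(3107 - 1191\right) = \left(\frac{4267}{5} + \left(1093 - 2384\right)\right) 1916 = \left(\frac{4267}{5} - 1291\right) 1916 = \left(- \frac{2188}{5}\right) 1916 = - \frac{4192208}{5}$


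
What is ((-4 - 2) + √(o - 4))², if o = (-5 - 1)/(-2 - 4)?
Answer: (6 - I*√3)² ≈ 33.0 - 20.785*I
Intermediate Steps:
o = 1 (o = -6/(-6) = -6*(-⅙) = 1)
((-4 - 2) + √(o - 4))² = ((-4 - 2) + √(1 - 4))² = (-6 + √(-3))² = (-6 + I*√3)²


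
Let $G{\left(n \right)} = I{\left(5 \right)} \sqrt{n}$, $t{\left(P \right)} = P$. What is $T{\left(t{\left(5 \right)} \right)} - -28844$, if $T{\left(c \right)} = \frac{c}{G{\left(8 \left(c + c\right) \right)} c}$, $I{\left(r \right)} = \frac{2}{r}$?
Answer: $28844 + \frac{\sqrt{5}}{8} \approx 28844.0$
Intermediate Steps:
$G{\left(n \right)} = \frac{2 \sqrt{n}}{5}$ ($G{\left(n \right)} = \frac{2}{5} \sqrt{n} = 2 \cdot \frac{1}{5} \sqrt{n} = \frac{2 \sqrt{n}}{5}$)
$T{\left(c \right)} = \frac{5}{8 \sqrt{c}}$ ($T{\left(c \right)} = \frac{c}{\frac{2 \sqrt{8 \left(c + c\right)}}{5} c} = \frac{c}{\frac{2 \sqrt{8 \cdot 2 c}}{5} c} = \frac{c}{\frac{2 \sqrt{16 c}}{5} c} = \frac{c}{\frac{2 \cdot 4 \sqrt{c}}{5} c} = \frac{c}{\frac{8 \sqrt{c}}{5} c} = \frac{c}{\frac{8}{5} c^{\frac{3}{2}}} = c \frac{5}{8 c^{\frac{3}{2}}} = \frac{5}{8 \sqrt{c}}$)
$T{\left(t{\left(5 \right)} \right)} - -28844 = \frac{5}{8 \sqrt{5}} - -28844 = \frac{5 \frac{\sqrt{5}}{5}}{8} + 28844 = \frac{\sqrt{5}}{8} + 28844 = 28844 + \frac{\sqrt{5}}{8}$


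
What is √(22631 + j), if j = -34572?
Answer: I*√11941 ≈ 109.27*I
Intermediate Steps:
√(22631 + j) = √(22631 - 34572) = √(-11941) = I*√11941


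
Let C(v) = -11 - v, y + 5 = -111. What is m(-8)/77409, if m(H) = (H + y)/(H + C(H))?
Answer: 124/851499 ≈ 0.00014563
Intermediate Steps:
y = -116 (y = -5 - 111 = -116)
m(H) = 116/11 - H/11 (m(H) = (H - 116)/(H + (-11 - H)) = (-116 + H)/(-11) = (-116 + H)*(-1/11) = 116/11 - H/11)
m(-8)/77409 = (116/11 - 1/11*(-8))/77409 = (116/11 + 8/11)*(1/77409) = (124/11)*(1/77409) = 124/851499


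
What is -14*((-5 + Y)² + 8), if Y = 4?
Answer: -126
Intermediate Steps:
-14*((-5 + Y)² + 8) = -14*((-5 + 4)² + 8) = -14*((-1)² + 8) = -14*(1 + 8) = -14*9 = -126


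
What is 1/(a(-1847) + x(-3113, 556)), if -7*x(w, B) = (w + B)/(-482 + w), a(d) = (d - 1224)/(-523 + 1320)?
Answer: -20056505/79319644 ≈ -0.25286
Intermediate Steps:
a(d) = -1224/797 + d/797 (a(d) = (-1224 + d)/797 = (-1224 + d)*(1/797) = -1224/797 + d/797)
x(w, B) = -(B + w)/(7*(-482 + w)) (x(w, B) = -(w + B)/(7*(-482 + w)) = -(B + w)/(7*(-482 + w)))
1/(a(-1847) + x(-3113, 556)) = 1/((-1224/797 + (1/797)*(-1847)) + (-1*556 - 1*(-3113))/(7*(-482 - 3113))) = 1/((-1224/797 - 1847/797) + (1/7)*(-556 + 3113)/(-3595)) = 1/(-3071/797 + (1/7)*(-1/3595)*2557) = 1/(-3071/797 - 2557/25165) = 1/(-79319644/20056505) = -20056505/79319644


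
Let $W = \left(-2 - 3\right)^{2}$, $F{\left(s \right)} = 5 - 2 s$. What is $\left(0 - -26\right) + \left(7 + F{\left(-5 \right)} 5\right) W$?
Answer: $2076$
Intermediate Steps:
$W = 25$ ($W = \left(-5\right)^{2} = 25$)
$\left(0 - -26\right) + \left(7 + F{\left(-5 \right)} 5\right) W = \left(0 - -26\right) + \left(7 + \left(5 - -10\right) 5\right) 25 = \left(0 + 26\right) + \left(7 + \left(5 + 10\right) 5\right) 25 = 26 + \left(7 + 15 \cdot 5\right) 25 = 26 + \left(7 + 75\right) 25 = 26 + 82 \cdot 25 = 26 + 2050 = 2076$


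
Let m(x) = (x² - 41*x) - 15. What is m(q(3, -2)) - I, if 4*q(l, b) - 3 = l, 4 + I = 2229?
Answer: -9197/4 ≈ -2299.3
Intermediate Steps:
I = 2225 (I = -4 + 2229 = 2225)
q(l, b) = ¾ + l/4
m(x) = -15 + x² - 41*x
m(q(3, -2)) - I = (-15 + (¾ + (¼)*3)² - 41*(¾ + (¼)*3)) - 1*2225 = (-15 + (¾ + ¾)² - 41*(¾ + ¾)) - 2225 = (-15 + (3/2)² - 41*3/2) - 2225 = (-15 + 9/4 - 123/2) - 2225 = -297/4 - 2225 = -9197/4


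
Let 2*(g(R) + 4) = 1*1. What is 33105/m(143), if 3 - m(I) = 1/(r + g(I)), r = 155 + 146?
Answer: 19697475/1783 ≈ 11047.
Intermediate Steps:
g(R) = -7/2 (g(R) = -4 + (1*1)/2 = -4 + (½)*1 = -4 + ½ = -7/2)
r = 301
m(I) = 1783/595 (m(I) = 3 - 1/(301 - 7/2) = 3 - 1/595/2 = 3 - 1*2/595 = 3 - 2/595 = 1783/595)
33105/m(143) = 33105/(1783/595) = 33105*(595/1783) = 19697475/1783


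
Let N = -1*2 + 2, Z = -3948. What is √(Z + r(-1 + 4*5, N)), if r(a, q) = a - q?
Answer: I*√3929 ≈ 62.682*I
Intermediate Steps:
N = 0 (N = -2 + 2 = 0)
√(Z + r(-1 + 4*5, N)) = √(-3948 + ((-1 + 4*5) - 1*0)) = √(-3948 + ((-1 + 20) + 0)) = √(-3948 + (19 + 0)) = √(-3948 + 19) = √(-3929) = I*√3929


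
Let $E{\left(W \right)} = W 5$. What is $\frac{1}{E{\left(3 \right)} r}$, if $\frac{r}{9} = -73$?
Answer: $- \frac{1}{9855} \approx -0.00010147$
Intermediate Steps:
$r = -657$ ($r = 9 \left(-73\right) = -657$)
$E{\left(W \right)} = 5 W$
$\frac{1}{E{\left(3 \right)} r} = \frac{1}{5 \cdot 3 \left(-657\right)} = \frac{1}{15 \left(-657\right)} = \frac{1}{-9855} = - \frac{1}{9855}$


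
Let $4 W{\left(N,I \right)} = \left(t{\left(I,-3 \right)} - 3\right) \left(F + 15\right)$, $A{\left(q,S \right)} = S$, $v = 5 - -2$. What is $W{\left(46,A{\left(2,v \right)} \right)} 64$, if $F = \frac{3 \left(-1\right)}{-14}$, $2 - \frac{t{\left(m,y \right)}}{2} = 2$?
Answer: $- \frac{5112}{7} \approx -730.29$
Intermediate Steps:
$v = 7$ ($v = 5 + 2 = 7$)
$t{\left(m,y \right)} = 0$ ($t{\left(m,y \right)} = 4 - 4 = 0$)
$F = \frac{3}{14}$ ($F = \left(-3\right) \left(- \frac{1}{14}\right) = \frac{3}{14} \approx 0.21429$)
$W{\left(N,I \right)} = - \frac{639}{56}$ ($W{\left(N,I \right)} = \frac{\left(0 - 3\right) \left(\frac{3}{14} + 15\right)}{4} = \frac{\left(-3\right) \frac{213}{14}}{4} = \frac{1}{4} \left(- \frac{639}{14}\right) = - \frac{639}{56}$)
$W{\left(46,A{\left(2,v \right)} \right)} 64 = \left(- \frac{639}{56}\right) 64 = - \frac{5112}{7}$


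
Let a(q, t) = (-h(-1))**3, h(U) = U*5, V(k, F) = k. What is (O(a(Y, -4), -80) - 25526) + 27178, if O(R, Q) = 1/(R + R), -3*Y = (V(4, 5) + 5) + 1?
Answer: 413001/250 ≈ 1652.0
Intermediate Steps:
Y = -10/3 (Y = -((4 + 5) + 1)/3 = -(9 + 1)/3 = -1/3*10 = -10/3 ≈ -3.3333)
h(U) = 5*U
a(q, t) = 125 (a(q, t) = (-5*(-1))**3 = (-1*(-5))**3 = 5**3 = 125)
O(R, Q) = 1/(2*R)
(O(a(Y, -4), -80) - 25526) + 27178 = ((1/2)/125 - 25526) + 27178 = ((1/2)*(1/125) - 25526) + 27178 = (1/250 - 25526) + 27178 = -6381499/250 + 27178 = 413001/250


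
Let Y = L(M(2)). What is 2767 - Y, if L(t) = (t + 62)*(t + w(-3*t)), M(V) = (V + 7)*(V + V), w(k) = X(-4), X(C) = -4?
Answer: -369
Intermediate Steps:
w(k) = -4
M(V) = 2*V*(7 + V) (M(V) = (7 + V)*(2*V) = 2*V*(7 + V))
L(t) = (-4 + t)*(62 + t) (L(t) = (t + 62)*(t - 4) = (62 + t)*(-4 + t) = (-4 + t)*(62 + t))
Y = 3136 (Y = -248 + (2*2*(7 + 2))² + 58*(2*2*(7 + 2)) = -248 + (2*2*9)² + 58*(2*2*9) = -248 + 36² + 58*36 = -248 + 1296 + 2088 = 3136)
2767 - Y = 2767 - 1*3136 = 2767 - 3136 = -369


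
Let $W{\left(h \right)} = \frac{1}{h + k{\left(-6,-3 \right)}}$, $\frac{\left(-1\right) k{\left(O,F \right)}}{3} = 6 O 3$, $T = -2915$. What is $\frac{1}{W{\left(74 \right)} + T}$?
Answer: $- \frac{398}{1160169} \approx -0.00034305$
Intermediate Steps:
$k{\left(O,F \right)} = - 54 O$ ($k{\left(O,F \right)} = - 3 \cdot 6 O 3 = - 3 \cdot 18 O = - 54 O$)
$W{\left(h \right)} = \frac{1}{324 + h}$ ($W{\left(h \right)} = \frac{1}{h - -324} = \frac{1}{h + 324} = \frac{1}{324 + h}$)
$\frac{1}{W{\left(74 \right)} + T} = \frac{1}{\frac{1}{324 + 74} - 2915} = \frac{1}{\frac{1}{398} - 2915} = \frac{1}{- \frac{1160169}{398}} = - \frac{398}{1160169}$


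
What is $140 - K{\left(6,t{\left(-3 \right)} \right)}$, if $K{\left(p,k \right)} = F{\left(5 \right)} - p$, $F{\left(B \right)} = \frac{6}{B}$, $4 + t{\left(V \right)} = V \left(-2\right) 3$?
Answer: $\frac{724}{5} \approx 144.8$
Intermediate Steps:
$t{\left(V \right)} = -4 - 6 V$ ($t{\left(V \right)} = -4 + V \left(-2\right) 3 = -4 + - 2 V 3 = -4 - 6 V$)
$K{\left(p,k \right)} = \frac{6}{5} - p$
$140 - K{\left(6,t{\left(-3 \right)} \right)} = 140 - \left(\frac{6}{5} - 6\right) = 140 - - \frac{24}{5} = 140 + \frac{24}{5} = \frac{724}{5}$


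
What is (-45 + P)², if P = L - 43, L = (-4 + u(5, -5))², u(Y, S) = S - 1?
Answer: 144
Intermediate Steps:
u(Y, S) = -1 + S
L = 100 (L = (-4 + (-1 - 5))² = (-4 - 6)² = (-10)² = 100)
P = 57 (P = 100 - 43 = 57)
(-45 + P)² = (-45 + 57)² = 12² = 144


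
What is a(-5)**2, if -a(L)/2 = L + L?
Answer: 400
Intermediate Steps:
a(L) = -4*L (a(L) = -2*(L + L) = -4*L)
a(-5)**2 = (-4*(-5))**2 = 20**2 = 400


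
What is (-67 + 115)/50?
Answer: 24/25 ≈ 0.96000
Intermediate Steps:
(-67 + 115)/50 = (1/50)*48 = 24/25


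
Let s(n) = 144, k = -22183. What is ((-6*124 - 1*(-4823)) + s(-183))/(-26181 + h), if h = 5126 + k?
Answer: -4223/43238 ≈ -0.097669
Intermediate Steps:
h = -17057 (h = 5126 - 22183 = -17057)
((-6*124 - 1*(-4823)) + s(-183))/(-26181 + h) = ((-6*124 - 1*(-4823)) + 144)/(-26181 - 17057) = ((-744 + 4823) + 144)/(-43238) = (4079 + 144)*(-1/43238) = 4223*(-1/43238) = -4223/43238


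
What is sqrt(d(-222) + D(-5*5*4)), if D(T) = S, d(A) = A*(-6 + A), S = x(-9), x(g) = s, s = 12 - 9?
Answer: sqrt(50619) ≈ 224.99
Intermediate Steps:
s = 3
x(g) = 3
S = 3
D(T) = 3
sqrt(d(-222) + D(-5*5*4)) = sqrt(-222*(-6 - 222) + 3) = sqrt(-222*(-228) + 3) = sqrt(50616 + 3) = sqrt(50619)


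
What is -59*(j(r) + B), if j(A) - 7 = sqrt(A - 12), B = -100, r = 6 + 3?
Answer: 5487 - 59*I*sqrt(3) ≈ 5487.0 - 102.19*I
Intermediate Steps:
r = 9
j(A) = 7 + sqrt(-12 + A) (j(A) = 7 + sqrt(A - 12) = 7 + sqrt(-12 + A))
-59*(j(r) + B) = -59*((7 + sqrt(-12 + 9)) - 100) = -59*((7 + sqrt(-3)) - 100) = -59*((7 + I*sqrt(3)) - 100) = -59*(-93 + I*sqrt(3)) = 5487 - 59*I*sqrt(3)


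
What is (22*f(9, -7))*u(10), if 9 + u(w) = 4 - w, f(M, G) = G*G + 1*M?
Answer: -19140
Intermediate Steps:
f(M, G) = M + G² (f(M, G) = G² + M = M + G²)
u(w) = -5 - w (u(w) = -9 + (4 - w) = -5 - w)
(22*f(9, -7))*u(10) = (22*(9 + (-7)²))*(-5 - 1*10) = (22*(9 + 49))*(-5 - 10) = (22*58)*(-15) = 1276*(-15) = -19140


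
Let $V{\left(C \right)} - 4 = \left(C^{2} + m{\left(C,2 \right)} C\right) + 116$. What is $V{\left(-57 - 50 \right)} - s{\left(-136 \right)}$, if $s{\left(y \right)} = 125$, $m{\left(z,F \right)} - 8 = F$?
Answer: $10374$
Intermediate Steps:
$m{\left(z,F \right)} = 8 + F$
$V{\left(C \right)} = 120 + C^{2} + 10 C$ ($V{\left(C \right)} = 4 + \left(\left(C^{2} + \left(8 + 2\right) C\right) + 116\right) = 4 + \left(\left(C^{2} + 10 C\right) + 116\right) = 4 + \left(116 + C^{2} + 10 C\right) = 120 + C^{2} + 10 C$)
$V{\left(-57 - 50 \right)} - s{\left(-136 \right)} = \left(120 + \left(-57 - 50\right)^{2} + 10 \left(-57 - 50\right)\right) - 125 = \left(120 + \left(-107\right)^{2} + 10 \left(-107\right)\right) - 125 = \left(120 + 11449 - 1070\right) - 125 = 10499 - 125 = 10374$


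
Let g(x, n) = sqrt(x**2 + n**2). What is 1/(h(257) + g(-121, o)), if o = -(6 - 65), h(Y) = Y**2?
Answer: 66049/4362452279 - sqrt(18122)/4362452279 ≈ 1.5109e-5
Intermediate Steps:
o = 59 (o = -1*(-59) = 59)
g(x, n) = sqrt(n**2 + x**2)
1/(h(257) + g(-121, o)) = 1/(257**2 + sqrt(59**2 + (-121)**2)) = 1/(66049 + sqrt(3481 + 14641)) = 1/(66049 + sqrt(18122))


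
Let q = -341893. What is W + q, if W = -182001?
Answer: -523894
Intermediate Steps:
W + q = -182001 - 341893 = -523894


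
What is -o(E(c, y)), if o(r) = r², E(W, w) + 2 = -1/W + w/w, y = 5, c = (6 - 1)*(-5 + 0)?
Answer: -576/625 ≈ -0.92160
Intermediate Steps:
c = -25 (c = 5*(-5) = -25)
E(W, w) = -1 - 1/W (E(W, w) = -2 + (-1/W + w/w) = -2 + (-1/W + 1) = -2 + (1 - 1/W) = -1 - 1/W)
-o(E(c, y)) = -((-1 - 1*(-25))/(-25))² = -(-(-1 + 25)/25)² = -(-1/25*24)² = -(-24/25)² = -1*576/625 = -576/625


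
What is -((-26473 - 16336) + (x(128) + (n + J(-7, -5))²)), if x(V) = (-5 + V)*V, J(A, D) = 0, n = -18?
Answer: 26741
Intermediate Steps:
x(V) = V*(-5 + V)
-((-26473 - 16336) + (x(128) + (n + J(-7, -5))²)) = -((-26473 - 16336) + (128*(-5 + 128) + (-18 + 0)²)) = -(-42809 + (128*123 + (-18)²)) = -(-42809 + (15744 + 324)) = -(-42809 + 16068) = -1*(-26741) = 26741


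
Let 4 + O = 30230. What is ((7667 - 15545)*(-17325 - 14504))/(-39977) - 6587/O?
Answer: -154681600639/24660098 ≈ -6272.5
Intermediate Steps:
O = 30226 (O = -4 + 30230 = 30226)
((7667 - 15545)*(-17325 - 14504))/(-39977) - 6587/O = ((7667 - 15545)*(-17325 - 14504))/(-39977) - 6587/30226 = -7878*(-31829)*(-1/39977) - 6587*1/30226 = 250748862*(-1/39977) - 941/4318 = -35821266/5711 - 941/4318 = -154681600639/24660098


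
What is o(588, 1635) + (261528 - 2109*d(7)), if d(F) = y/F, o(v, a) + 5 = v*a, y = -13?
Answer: 8587738/7 ≈ 1.2268e+6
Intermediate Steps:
o(v, a) = -5 + a*v (o(v, a) = -5 + v*a = -5 + a*v)
d(F) = -13/F
o(588, 1635) + (261528 - 2109*d(7)) = (-5 + 1635*588) + (261528 - 2109*(-13/7)) = (-5 + 961380) + (261528 - 2109*(-13*1/7)) = 961375 + (261528 - 2109*(-13)/7) = 961375 + (261528 - 1*(-27417/7)) = 961375 + (261528 + 27417/7) = 961375 + 1858113/7 = 8587738/7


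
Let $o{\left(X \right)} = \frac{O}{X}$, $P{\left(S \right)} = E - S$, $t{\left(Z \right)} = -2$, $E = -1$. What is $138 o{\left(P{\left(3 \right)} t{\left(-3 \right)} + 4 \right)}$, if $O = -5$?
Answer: $- \frac{115}{2} \approx -57.5$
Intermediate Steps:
$P{\left(S \right)} = -1 - S$
$o{\left(X \right)} = - \frac{5}{X}$
$138 o{\left(P{\left(3 \right)} t{\left(-3 \right)} + 4 \right)} = 138 \left(- \frac{5}{\left(-1 - 3\right) \left(-2\right) + 4}\right) = 138 \left(- \frac{5}{\left(-4\right) \left(-2\right) + 4}\right) = 138 \left(- \frac{5}{8 + 4}\right) = 138 \left(- \frac{5}{12}\right) = - \frac{115}{2}$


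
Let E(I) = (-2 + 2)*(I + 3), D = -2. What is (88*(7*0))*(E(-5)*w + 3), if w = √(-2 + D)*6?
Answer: 0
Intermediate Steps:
E(I) = 0 (E(I) = 0*(3 + I) = 0)
w = 12*I (w = √(-2 - 2)*6 = √(-4)*6 = (2*I)*6 = 12*I ≈ 12.0*I)
(88*(7*0))*(E(-5)*w + 3) = (88*(7*0))*(0*(12*I) + 3) = (88*0)*(0 + 3) = 0*3 = 0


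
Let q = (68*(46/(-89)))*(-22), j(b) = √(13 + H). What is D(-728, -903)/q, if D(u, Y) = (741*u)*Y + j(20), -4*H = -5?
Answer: 5419227177/8602 + 89*√57/137632 ≈ 6.3000e+5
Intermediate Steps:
H = 5/4 (H = -¼*(-5) = 5/4 ≈ 1.2500)
j(b) = √57/2 (j(b) = √(13 + 5/4) = √(57/4) = √57/2)
D(u, Y) = √57/2 + 741*Y*u (D(u, Y) = (741*u)*Y + √57/2 = 741*Y*u + √57/2 = √57/2 + 741*Y*u)
q = 68816/89 (q = (68*(46*(-1/89)))*(-22) = (68*(-46/89))*(-22) = -3128/89*(-22) = 68816/89 ≈ 773.21)
D(-728, -903)/q = (√57/2 + 741*(-903)*(-728))/(68816/89) = (√57/2 + 487121544)*(89/68816) = (487121544 + √57/2)*(89/68816) = 5419227177/8602 + 89*√57/137632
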